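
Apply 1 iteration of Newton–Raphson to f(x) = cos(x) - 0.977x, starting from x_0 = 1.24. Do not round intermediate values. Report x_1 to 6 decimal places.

0.778854

f'(x) = -sin(x) - 0.977
x_0 = 1.240000: f = -0.886684, f' = -1.922784 → x_1 = 1.240000 - (-0.886684)/(-1.922784) = 0.778854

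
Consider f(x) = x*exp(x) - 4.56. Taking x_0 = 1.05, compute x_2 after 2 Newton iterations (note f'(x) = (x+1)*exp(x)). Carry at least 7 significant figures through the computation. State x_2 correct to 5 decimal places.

1.27586

x_0 = 1.050000: f = -1.559466, f' = 5.858185 → x_1 = 1.050000 - (-1.559466)/(5.858185) = 1.316203
x_1 = 1.316203: f = 0.348430, f' = 8.637664 → x_2 = 1.316203 - (0.348430)/(8.637664) = 1.275865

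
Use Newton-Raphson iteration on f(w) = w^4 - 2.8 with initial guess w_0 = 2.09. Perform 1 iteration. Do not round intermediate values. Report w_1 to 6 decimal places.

Newton update: w ← w − f(w)/f'(w).
f'(w) = 4w^3
w_0 = 2.090000: f = 16.280298, f' = 36.517316 → w_1 = 2.090000 - (16.280298)/(36.517316) = 1.644176

1.644176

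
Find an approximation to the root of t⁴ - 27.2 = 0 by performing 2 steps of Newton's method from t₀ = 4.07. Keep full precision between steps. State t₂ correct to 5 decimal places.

2.58189

Newton update: t ← t − f(t)/f'(t).
f'(t) = 4t³
t_0 = 4.070000: f = 247.195912, f' = 269.676572 → t_1 = 4.070000 - (247.195912)/(269.676572) = 3.153362
t_1 = 3.153362: f = 71.676954, f' = 125.424188 → t_2 = 3.153362 - (71.676954)/(125.424188) = 2.581885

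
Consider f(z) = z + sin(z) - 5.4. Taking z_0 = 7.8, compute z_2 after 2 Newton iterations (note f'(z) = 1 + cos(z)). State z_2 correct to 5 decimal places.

6.67763

Newton update: z ← z − f(z)/f'(z).
z_0 = 7.800000: f = 3.398543, f' = 1.053955 → z_1 = 7.800000 - (3.398543)/(1.053955) = 4.575439
z_1 = 4.575439: f = -1.815198, f' = 0.863478 → z_2 = 4.575439 - (-1.815198)/(0.863478) = 6.677633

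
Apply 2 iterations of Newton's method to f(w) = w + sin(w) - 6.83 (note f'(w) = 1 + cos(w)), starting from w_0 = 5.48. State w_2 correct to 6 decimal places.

6.556386

Newton update: w ← w − f(w)/f'(w).
w_0 = 5.480000: f = -2.069572, f' = 1.694418 → w_1 = 5.480000 - (-2.069572)/(1.694418) = 6.701405
w_1 = 6.701405: f = 0.277540, f' = 1.913813 → w_2 = 6.701405 - (0.277540)/(1.913813) = 6.556386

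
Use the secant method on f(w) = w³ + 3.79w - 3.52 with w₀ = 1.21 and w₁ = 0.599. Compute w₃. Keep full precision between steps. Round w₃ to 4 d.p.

Secant update: w_(k+1) = w_k − f(w_k)·(w_k − w_(k-1))/(f(w_k) − f(w_(k-1))).
f(w_0) = 2.837461, f(w_1) = -1.034868
w_2 = 0.599000 - (-1.034868)·(0.599000 - 1.210000)/(-1.034868 - (2.837461)) = 0.762288; f(w_2) = -0.187976
w_3 = 0.762288 - (-0.187976)·(0.762288 - 0.599000)/(-0.187976 - (-1.034868)) = 0.798531; f(w_3) = 0.015619

0.7985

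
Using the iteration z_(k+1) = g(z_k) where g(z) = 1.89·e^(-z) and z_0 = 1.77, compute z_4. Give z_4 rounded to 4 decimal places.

1.1691

z_1 = g(1.770000) = 0.321929
z_2 = g(0.321929) = 1.369776
z_3 = g(1.369776) = 0.480370
z_4 = g(0.480370) = 1.169068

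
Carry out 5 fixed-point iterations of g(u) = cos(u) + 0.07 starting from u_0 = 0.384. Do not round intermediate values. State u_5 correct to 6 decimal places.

0.834276

u_1 = g(0.384000) = 0.997174
u_2 = g(0.997174) = 0.612679
u_3 = g(0.612679) = 0.888111
u_4 = g(0.888111) = 0.700879
u_5 = g(0.700879) = 0.834276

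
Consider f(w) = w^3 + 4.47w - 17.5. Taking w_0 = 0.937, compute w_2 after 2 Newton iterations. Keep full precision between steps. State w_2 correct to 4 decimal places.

Newton update: w ← w − f(w)/f'(w).
f'(w) = 3w^2 + 4.47
w_0 = 0.937000: f = -12.488953, f' = 7.103907 → w_1 = 0.937000 - (-12.488953)/(7.103907) = 2.695040
w_1 = 2.695040: f = 14.121554, f' = 26.259723 → w_2 = 2.695040 - (14.121554)/(26.259723) = 2.157275

2.1573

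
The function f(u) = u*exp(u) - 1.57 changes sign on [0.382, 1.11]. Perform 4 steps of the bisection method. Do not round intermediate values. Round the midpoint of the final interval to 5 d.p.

f(0.382000) = -1.010289, f(1.110000) = 1.798138 (opposite signs)
step 1: m = 0.746000, f(m) = 0.002978 > 0 → root in [0.382000, 0.746000]
step 2: m = 0.564000, f(m) = -0.578663 < 0 → root in [0.564000, 0.746000]
step 3: m = 0.655000, f(m) = -0.309032 < 0 → root in [0.655000, 0.746000]
step 4: m = 0.700500, f(m) = -0.158661 < 0 → root in [0.700500, 0.746000]
Midpoint of [0.700500, 0.746000] = 0.723250

0.72325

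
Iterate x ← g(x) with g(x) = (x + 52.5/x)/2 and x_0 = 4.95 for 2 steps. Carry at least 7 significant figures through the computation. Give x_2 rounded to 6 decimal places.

7.263906

x_1 = g(4.950000) = 7.778030
x_2 = g(7.778030) = 7.263906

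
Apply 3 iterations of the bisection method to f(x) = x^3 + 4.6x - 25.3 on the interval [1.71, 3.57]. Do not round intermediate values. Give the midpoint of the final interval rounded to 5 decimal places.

f(1.710000) = -12.433789, f(3.570000) = 36.621293 (opposite signs)
step 1: m = 2.640000, f(m) = 5.243744 > 0 → root in [1.710000, 2.640000]
step 2: m = 2.175000, f(m) = -5.005891 < 0 → root in [2.175000, 2.640000]
step 3: m = 2.407500, f(m) = -0.271495 < 0 → root in [2.407500, 2.640000]
Midpoint of [2.407500, 2.640000] = 2.523750

2.52375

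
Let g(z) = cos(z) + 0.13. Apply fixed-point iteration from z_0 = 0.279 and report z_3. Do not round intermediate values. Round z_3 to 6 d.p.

0.960214

z_1 = g(0.279000) = 1.091331
z_2 = g(1.091331) = 0.591305
z_3 = g(0.591305) = 0.960214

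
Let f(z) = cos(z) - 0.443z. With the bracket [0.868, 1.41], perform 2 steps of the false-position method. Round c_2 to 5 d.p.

False-position update: c = (a·f(b) − b·f(a))/(f(b) − f(a)); replace the endpoint whose sign matches f(c).
f(0.868000) = 0.261830, f(1.410000) = -0.464526
step 1: c = 1.063375, f(c) = 0.014850 > 0 → new bracket [1.063375, 1.410000]
step 2: c = 1.074113, f(c) = 0.000681 > 0 → new bracket [1.074113, 1.410000]

1.07411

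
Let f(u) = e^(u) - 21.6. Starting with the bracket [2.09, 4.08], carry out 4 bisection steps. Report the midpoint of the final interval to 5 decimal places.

f(2.090000) = -13.515085, f(4.080000) = 37.545470 (opposite signs)
step 1: m = 3.085000, f(m) = 0.267467 > 0 → root in [2.090000, 3.085000]
step 2: m = 2.587500, f(m) = -8.303511 < 0 → root in [2.587500, 3.085000]
step 3: m = 2.836250, f(m) = -4.548298 < 0 → root in [2.836250, 3.085000]
step 4: m = 2.960625, f(m) = -2.289963 < 0 → root in [2.960625, 3.085000]
Midpoint of [2.960625, 3.085000] = 3.022812

3.02281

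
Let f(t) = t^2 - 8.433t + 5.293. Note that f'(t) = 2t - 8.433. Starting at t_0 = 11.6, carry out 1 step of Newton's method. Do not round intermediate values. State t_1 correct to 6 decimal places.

Newton update: t ← t − f(t)/f'(t).
t_0 = 11.600000: f = 42.030200, f' = 14.767000 → t_1 = 11.600000 - (42.030200)/(14.767000) = 8.753775

8.753775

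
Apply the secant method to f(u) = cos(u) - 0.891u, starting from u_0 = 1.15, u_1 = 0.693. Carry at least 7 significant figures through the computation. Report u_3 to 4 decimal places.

f(u_0) = -0.616163, f(u_1) = 0.151870
u_2 = 0.693000 - (0.151870)·(0.693000 - 1.150000)/(0.151870 - (-0.616163)) = 0.783367; f(u_2) = 0.010562
u_3 = 0.783367 - (0.010562)·(0.783367 - 0.693000)/(0.010562 - (0.151870)) = 0.790121; f(u_3) = -0.000239

0.7901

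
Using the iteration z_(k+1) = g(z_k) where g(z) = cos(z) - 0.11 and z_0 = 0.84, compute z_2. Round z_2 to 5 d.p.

0.73860

z_1 = g(0.840000) = 0.557463
z_2 = g(0.557463) = 0.738600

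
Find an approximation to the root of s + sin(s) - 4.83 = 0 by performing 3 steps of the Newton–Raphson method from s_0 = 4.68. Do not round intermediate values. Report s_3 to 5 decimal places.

5.52076

f'(s) = 1 + cos(s)
s_0 = 4.680000: f = -1.149476, f' = 0.967617 → s_1 = 4.680000 - (-1.149476)/(0.967617) = 5.867945
s_1 = 5.867945: f = 0.634535, f' = 1.915019 → s_2 = 5.867945 - (0.634535)/(1.915019) = 5.536598
s_2 = 5.536598: f = 0.027461, f' = 1.734011 → s_3 = 5.536598 - (0.027461)/(1.734011) = 5.520762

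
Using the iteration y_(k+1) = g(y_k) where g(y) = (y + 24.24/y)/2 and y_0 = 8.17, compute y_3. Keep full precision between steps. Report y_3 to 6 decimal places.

4.923554

y_1 = g(8.170000) = 5.568476
y_2 = g(5.568476) = 4.960776
y_3 = g(4.960776) = 4.923554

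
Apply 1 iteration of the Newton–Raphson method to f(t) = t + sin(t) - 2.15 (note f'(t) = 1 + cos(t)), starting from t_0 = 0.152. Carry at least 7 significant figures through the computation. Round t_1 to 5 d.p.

1.08065

t_0 = 0.152000: f = -1.846585, f' = 1.988470 → t_1 = 0.152000 - (-1.846585)/(1.988470) = 1.080646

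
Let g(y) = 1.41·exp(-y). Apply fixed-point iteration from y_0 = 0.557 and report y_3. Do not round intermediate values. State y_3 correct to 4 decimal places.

0.7520

y_1 = g(0.557000) = 0.807825
y_2 = g(0.807825) = 0.628616
y_3 = g(0.628616) = 0.751995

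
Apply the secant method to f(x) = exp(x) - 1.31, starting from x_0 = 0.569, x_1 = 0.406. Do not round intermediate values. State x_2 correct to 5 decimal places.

0.28895

Secant update: x_(k+1) = x_k − f(x_k)·(x_k − x_(k-1))/(f(x_k) − f(x_(k-1))).
f(x_0) = 0.456500, f(x_1) = 0.190803
x_2 = 0.406000 - (0.190803)·(0.406000 - 0.569000)/(0.190803 - (0.456500)) = 0.288946; f(x_2) = 0.025020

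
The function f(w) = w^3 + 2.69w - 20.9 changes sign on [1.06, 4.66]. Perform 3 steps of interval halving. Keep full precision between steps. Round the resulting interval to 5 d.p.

f(1.060000) = -16.857584, f(4.660000) = 92.830096 (opposite signs)
step 1: m = 2.860000, f(m) = 10.187056 > 0 → root in [1.060000, 2.860000]
step 2: m = 1.960000, f(m) = -8.098064 < 0 → root in [1.960000, 2.860000]
step 3: m = 2.410000, f(m) = -0.419579 < 0 → root in [2.410000, 2.860000]

[2.41000, 2.86000]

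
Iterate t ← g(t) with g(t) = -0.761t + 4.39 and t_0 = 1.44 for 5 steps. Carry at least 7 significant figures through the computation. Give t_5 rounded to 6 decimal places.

2.761629

t_1 = g(1.440000) = 3.294160
t_2 = g(3.294160) = 1.883144
t_3 = g(1.883144) = 2.956927
t_4 = g(2.956927) = 2.139778
t_5 = g(2.139778) = 2.761629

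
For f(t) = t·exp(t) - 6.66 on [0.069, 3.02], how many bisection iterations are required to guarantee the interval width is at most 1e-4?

Initial width b − a = 3.02 − 0.069 = 2.951000.
After n steps the width is (b−a)/2^n; need (b−a)/2^n ≤ 1e-4.
So n ≥ log₂(2.951000/1e-4) = log₂(29510.0000) ≈ 14.8489.
Hence n = 15.

15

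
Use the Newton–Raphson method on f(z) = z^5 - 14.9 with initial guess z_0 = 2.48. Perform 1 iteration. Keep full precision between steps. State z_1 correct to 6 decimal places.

f'(z) = 5z^4
z_0 = 2.480000: f = 78.912002, f' = 189.137101 → z_1 = 2.480000 - (78.912002)/(189.137101) = 2.062779

2.062779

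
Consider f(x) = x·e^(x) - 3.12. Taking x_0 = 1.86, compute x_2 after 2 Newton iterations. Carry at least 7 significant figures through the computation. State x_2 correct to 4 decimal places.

Newton update: x ← x − f(x)/f'(x).
f'(x) = (x + 1)·e^(x)
x_0 = 1.860000: f = 8.828150, f' = 18.371887 → x_1 = 1.860000 - (8.828150)/(18.371887) = 1.379475
x_1 = 1.379475: f = 2.360400, f' = 9.453215 → x_2 = 1.379475 - (2.360400)/(9.453215) = 1.129782

1.1298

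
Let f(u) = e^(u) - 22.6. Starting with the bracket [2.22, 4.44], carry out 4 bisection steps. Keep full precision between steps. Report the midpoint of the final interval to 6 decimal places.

3.121875

f(2.220000) = -13.392669, f(4.440000) = 62.174942 (opposite signs)
step 1: m = 3.330000, f(m) = 5.338342 > 0 → root in [2.220000, 3.330000]
step 2: m = 2.775000, f(m) = -6.561373 < 0 → root in [2.775000, 3.330000]
step 3: m = 3.052500, f(m) = -1.431801 < 0 → root in [3.052500, 3.330000]
step 4: m = 3.191250, f(m) = 1.718807 > 0 → root in [3.052500, 3.191250]
Midpoint of [3.052500, 3.191250] = 3.121875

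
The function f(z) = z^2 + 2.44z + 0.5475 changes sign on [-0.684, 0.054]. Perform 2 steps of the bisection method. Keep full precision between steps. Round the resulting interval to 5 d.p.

[-0.31500, -0.13050]

f(-0.684000) = -0.653604, f(0.054000) = 0.682176 (opposite signs)
step 1: m = -0.315000, f(m) = -0.121875 < 0 → root in [-0.315000, 0.054000]
step 2: m = -0.130500, f(m) = 0.246110 > 0 → root in [-0.315000, -0.130500]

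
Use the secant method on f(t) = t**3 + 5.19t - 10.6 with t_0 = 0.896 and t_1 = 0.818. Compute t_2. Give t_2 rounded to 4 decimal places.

f(t_0) = -5.230437, f(t_1) = -5.807237
t_2 = 0.818000 - (-5.807237)·(0.818000 - 0.896000)/(-5.807237 - (-5.230437)) = 1.603306; f(t_2) = 1.842605

1.6033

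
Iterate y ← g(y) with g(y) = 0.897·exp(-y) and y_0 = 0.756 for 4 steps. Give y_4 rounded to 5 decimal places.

0.54521

y_1 = g(0.756000) = 0.421178
y_2 = g(0.421178) = 0.588677
y_3 = g(0.588677) = 0.497890
y_4 = g(0.497890) = 0.545207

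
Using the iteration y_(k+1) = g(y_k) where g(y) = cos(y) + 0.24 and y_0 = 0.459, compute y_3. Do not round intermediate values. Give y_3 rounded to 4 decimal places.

1.0295

y_1 = g(0.459000) = 1.136496
y_2 = g(1.136496) = 0.660776
y_3 = g(0.660776) = 1.029516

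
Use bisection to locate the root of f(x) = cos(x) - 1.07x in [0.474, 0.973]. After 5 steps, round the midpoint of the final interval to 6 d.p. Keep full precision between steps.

f(0.474000) = 0.382570, f(0.973000) = -0.478288 (opposite signs)
step 1: m = 0.723500, f(m) = -0.024652 < 0 → root in [0.474000, 0.723500]
step 2: m = 0.598750, f(m) = 0.185378 > 0 → root in [0.598750, 0.723500]
step 3: m = 0.661125, f(m) = 0.081898 > 0 → root in [0.661125, 0.723500]
step 4: m = 0.692312, f(m) = 0.028998 > 0 → root in [0.692312, 0.723500]
step 5: m = 0.707906, f(m) = 0.002265 > 0 → root in [0.707906, 0.723500]
Midpoint of [0.707906, 0.723500] = 0.715703

0.715703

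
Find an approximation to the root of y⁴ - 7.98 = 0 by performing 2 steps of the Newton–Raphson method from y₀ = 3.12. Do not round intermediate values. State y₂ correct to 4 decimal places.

1.9476

Newton update: y ← y − f(y)/f'(y).
f'(y) = 4y³
y_0 = 3.120000: f = 86.778543, f' = 121.485312 → y_1 = 3.120000 - (86.778543)/(121.485312) = 2.405687
y_1 = 2.405687: f = 25.513185, f' = 55.690014 → y_2 = 2.405687 - (25.513185)/(55.690014) = 1.947558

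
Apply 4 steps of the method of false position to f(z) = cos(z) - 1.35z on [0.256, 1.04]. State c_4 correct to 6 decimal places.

f(0.256000) = 0.621811, f(1.040000) = -0.897780
step 1: c = 0.576810, f(c) = 0.059513 > 0 → new bracket [0.576810, 1.040000]
step 2: c = 0.605606, f(c) = 0.004590 > 0 → new bracket [0.605606, 1.040000]
step 3: c = 0.607815, f(c) = 0.000347 > 0 → new bracket [0.607815, 1.040000]
step 4: c = 0.607982, f(c) = 0.000026 > 0 → new bracket [0.607982, 1.040000]

0.607982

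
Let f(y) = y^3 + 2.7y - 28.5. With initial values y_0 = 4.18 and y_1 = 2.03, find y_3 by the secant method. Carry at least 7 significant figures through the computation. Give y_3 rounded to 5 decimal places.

2.84476

f(y_0) = 55.820632, f(y_1) = -14.653573
y_2 = 2.030000 - (-14.653573)·(2.030000 - 4.180000)/(-14.653573 - (55.820632)) = 2.477046; f(y_2) = -6.613433
y_3 = 2.477046 - (-6.613433)·(2.477046 - 2.030000)/(-6.613433 - (-14.653573)) = 2.844764; f(y_3) = 2.202627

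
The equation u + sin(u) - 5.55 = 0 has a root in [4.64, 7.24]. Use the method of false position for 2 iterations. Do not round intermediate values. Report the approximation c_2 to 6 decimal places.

5.913297

False-position update: c = (a·f(b) − b·f(a))/(f(b) − f(a)); replace the endpoint whose sign matches f(c).
f(4.640000) = -1.907381, f(7.240000) = 2.507361
step 1: c = 5.763325, f(c) = -0.283433 < 0 → new bracket [5.763325, 7.240000]
step 2: c = 5.913297, f(c) = 0.001785 > 0 → new bracket [5.763325, 5.913297]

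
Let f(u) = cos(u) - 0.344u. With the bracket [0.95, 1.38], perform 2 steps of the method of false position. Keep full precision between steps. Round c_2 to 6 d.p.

1.160033

f(0.950000) = 0.254883, f(1.380000) = -0.285079
step 1: c = 1.152977, f(c) = 0.009145 > 0 → new bracket [1.152977, 1.380000]
step 2: c = 1.160033, f(c) = 0.000258 > 0 → new bracket [1.160033, 1.380000]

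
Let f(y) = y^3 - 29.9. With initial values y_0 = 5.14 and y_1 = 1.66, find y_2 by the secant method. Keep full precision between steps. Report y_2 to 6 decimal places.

f(y_0) = 105.896744, f(y_1) = -25.325704
y_2 = 1.660000 - (-25.325704)·(1.660000 - 5.140000)/(-25.325704 - (105.896744)) = 2.331634; f(y_2) = -17.224033

2.331634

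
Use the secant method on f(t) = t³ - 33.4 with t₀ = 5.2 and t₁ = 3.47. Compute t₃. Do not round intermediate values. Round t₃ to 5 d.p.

3.22787

Secant update: t_(k+1) = t_k − f(t_k)·(t_k − t_(k-1))/(f(t_k) − f(t_(k-1))).
f(t_0) = 107.208000, f(t_1) = 8.381923
t_2 = 3.470000 - (8.381923)·(3.470000 - 5.200000)/(8.381923 - (107.208000)) = 3.323270; f(t_2) = 3.302612
t_3 = 3.323270 - (3.302612)·(3.323270 - 3.470000)/(3.302612 - (8.381923)) = 3.227865; f(t_3) = 0.231497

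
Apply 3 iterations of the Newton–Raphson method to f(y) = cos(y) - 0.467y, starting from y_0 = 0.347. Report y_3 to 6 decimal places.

1.055417

Newton update: y ← y − f(y)/f'(y).
f'(y) = -sin(y) - 0.467
y_0 = 0.347000: f = 0.778348, f' = -0.807078 → y_1 = 0.347000 - (0.778348)/(-0.807078) = 1.311402
y_1 = 1.311402: f = -0.355930, f' = -1.433546 → y_2 = 1.311402 - (-0.355930)/(-1.433546) = 1.063116
y_2 = 1.063116: f = -0.010323, f' = -1.340874 → y_3 = 1.063116 - (-0.010323)/(-1.340874) = 1.055417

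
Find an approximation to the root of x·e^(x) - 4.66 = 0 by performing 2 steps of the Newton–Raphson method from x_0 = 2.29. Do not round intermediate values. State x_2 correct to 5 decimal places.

1.40228

Newton update: x ← x − f(x)/f'(x).
f'(x) = (x + 1)·e^(x)
x_0 = 2.290000: f = 17.953607, f' = 32.488545 → x_1 = 2.290000 - (17.953607)/(32.488545) = 1.737387
x_1 = 1.737387: f = 5.212652, f' = 15.555125 → x_2 = 1.737387 - (5.212652)/(15.555125) = 1.402278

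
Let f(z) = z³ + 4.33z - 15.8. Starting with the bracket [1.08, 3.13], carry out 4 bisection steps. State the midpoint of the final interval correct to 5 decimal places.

1.91281

f(1.080000) = -9.863888, f(3.130000) = 28.417197 (opposite signs)
step 1: m = 2.105000, f(m) = 2.641958 > 0 → root in [1.080000, 2.105000]
step 2: m = 1.592500, f(m) = -4.865805 < 0 → root in [1.592500, 2.105000]
step 3: m = 1.848750, f(m) = -1.476113 < 0 → root in [1.848750, 2.105000]
step 4: m = 1.976875, f(m) = 0.485565 > 0 → root in [1.848750, 1.976875]
Midpoint of [1.848750, 1.976875] = 1.912812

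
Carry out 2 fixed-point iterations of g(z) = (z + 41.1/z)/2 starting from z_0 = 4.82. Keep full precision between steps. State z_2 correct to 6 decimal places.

6.416093

z_1 = g(4.820000) = 6.673485
z_2 = g(6.673485) = 6.416093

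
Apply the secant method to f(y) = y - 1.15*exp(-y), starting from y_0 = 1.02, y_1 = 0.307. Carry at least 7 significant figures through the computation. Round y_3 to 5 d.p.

f(y_0) = 0.605316, f(y_1) = -0.538998
y_2 = 0.307000 - (-0.538998)·(0.307000 - 1.020000)/(-0.538998 - (0.605316)) = 0.642839; f(y_2) = 0.038172
y_3 = 0.642839 - (0.038172)·(0.642839 - 0.307000)/(0.038172 - (-0.538998)) = 0.620628; f(y_3) = 0.002380

0.62063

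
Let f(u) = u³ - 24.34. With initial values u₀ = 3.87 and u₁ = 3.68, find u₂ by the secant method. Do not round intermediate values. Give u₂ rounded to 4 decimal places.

f(u_0) = 33.620603, f(u_1) = 25.496032
u_2 = 3.680000 - (25.496032)·(3.680000 - 3.870000)/(25.496032 - (33.620603)) = 3.083754; f(u_2) = 4.985067

3.0838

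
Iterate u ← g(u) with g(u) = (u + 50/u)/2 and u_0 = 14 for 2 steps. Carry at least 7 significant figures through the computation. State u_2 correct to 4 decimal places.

u_1 = g(14.000000) = 8.785714
u_2 = g(8.785714) = 7.238386

7.2384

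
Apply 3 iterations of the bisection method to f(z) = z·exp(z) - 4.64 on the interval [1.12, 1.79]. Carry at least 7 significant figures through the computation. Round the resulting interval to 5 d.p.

f(1.120000) = -1.207363, f(1.790000) = 6.081120 (opposite signs)
step 1: m = 1.455000, f(m) = 1.593923 > 0 → root in [1.120000, 1.455000]
step 2: m = 1.287500, f(m) = 0.025534 > 0 → root in [1.120000, 1.287500]
step 3: m = 1.203750, f(m) = -0.628394 < 0 → root in [1.203750, 1.287500]

[1.20375, 1.28750]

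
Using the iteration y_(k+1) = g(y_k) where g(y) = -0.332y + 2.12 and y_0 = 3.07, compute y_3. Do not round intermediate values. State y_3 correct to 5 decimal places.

1.53749

y_1 = g(3.070000) = 1.100760
y_2 = g(1.100760) = 1.754548
y_3 = g(1.754548) = 1.537490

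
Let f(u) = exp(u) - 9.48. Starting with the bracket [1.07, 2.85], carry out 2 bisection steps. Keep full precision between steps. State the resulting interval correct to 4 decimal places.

f(1.070000) = -6.564621, f(2.850000) = 7.807782 (opposite signs)
step 1: m = 1.960000, f(m) = -2.380673 < 0 → root in [1.960000, 2.850000]
step 2: m = 2.405000, f(m) = 1.598430 > 0 → root in [1.960000, 2.405000]

[1.9600, 2.4050]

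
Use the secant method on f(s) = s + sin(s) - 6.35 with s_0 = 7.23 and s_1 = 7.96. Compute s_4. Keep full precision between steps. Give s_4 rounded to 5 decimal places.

6.31583

f(s_0) = 1.691559, f(s_1) = 2.604385
s_2 = 7.960000 - (2.604385)·(7.960000 - 7.230000)/(2.604385 - (1.691559)) = 5.877238; f(s_2) = -0.867652
s_3 = 5.877238 - (-0.867652)·(5.877238 - 7.960000)/(-0.867652 - (2.604385)) = 6.397714; f(s_3) = 0.161992
s_4 = 6.397714 - (0.161992)·(6.397714 - 5.877238)/(0.161992 - (-0.867652)) = 6.315828; f(s_4) = -0.001535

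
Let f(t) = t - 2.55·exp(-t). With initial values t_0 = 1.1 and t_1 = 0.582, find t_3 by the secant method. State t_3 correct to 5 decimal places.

Secant update: t_(k+1) = t_k − f(t_k)·(t_k − t_(k-1))/(f(t_k) − f(t_(k-1))).
f(t_0) = 0.251179, f(t_1) = -0.842888
t_2 = 0.582000 - (-0.842888)·(0.582000 - 1.100000)/(-0.842888 - (0.251179)) = 0.981076; f(t_2) = 0.025062
t_3 = 0.981076 - (0.025062)·(0.981076 - 0.582000)/(0.025062 - (-0.842888)) = 0.969553; f(t_3) = 0.002459

0.96955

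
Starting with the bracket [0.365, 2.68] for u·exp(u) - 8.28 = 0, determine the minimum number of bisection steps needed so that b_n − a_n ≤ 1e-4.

15

Initial width b − a = 2.68 − 0.365 = 2.315000.
After n steps the width is (b−a)/2^n; need (b−a)/2^n ≤ 1e-4.
So n ≥ log₂(2.315000/1e-4) = log₂(23150.0000) ≈ 14.4987.
Hence n = 15.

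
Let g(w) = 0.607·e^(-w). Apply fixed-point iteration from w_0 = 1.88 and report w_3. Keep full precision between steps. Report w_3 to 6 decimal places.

0.349054

w_1 = g(1.880000) = 0.092622
w_2 = g(0.092622) = 0.553303
w_3 = g(0.553303) = 0.349054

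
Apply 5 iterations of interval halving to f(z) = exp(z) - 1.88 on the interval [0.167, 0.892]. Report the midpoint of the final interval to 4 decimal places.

f(0.167000) = -0.698246, f(0.892000) = 0.560005 (opposite signs)
step 1: m = 0.529500, f(m) = -0.181917 < 0 → root in [0.529500, 0.892000]
step 2: m = 0.710750, f(m) = 0.155517 > 0 → root in [0.529500, 0.710750]
step 3: m = 0.620125, f(m) = -0.020840 < 0 → root in [0.620125, 0.710750]
step 4: m = 0.665438, f(m) = 0.065341 > 0 → root in [0.620125, 0.665438]
step 5: m = 0.642781, f(m) = 0.021763 > 0 → root in [0.620125, 0.642781]
Midpoint of [0.620125, 0.642781] = 0.631453

0.6315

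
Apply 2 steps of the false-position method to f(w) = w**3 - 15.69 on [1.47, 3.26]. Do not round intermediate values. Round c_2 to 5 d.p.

f(1.470000) = -12.513477, f(3.260000) = 18.955976
step 1: c = 2.181774, f(c) = -5.304462 < 0 → new bracket [2.181774, 3.260000]
step 2: c = 2.417524, f(c) = -1.560968 < 0 → new bracket [2.417524, 3.260000]

2.41752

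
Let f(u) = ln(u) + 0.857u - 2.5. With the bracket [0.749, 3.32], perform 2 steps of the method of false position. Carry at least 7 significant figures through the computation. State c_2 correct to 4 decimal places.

2.0986

f(0.749000) = -2.147123, f(3.320000) = 1.545205
step 1: c = 2.244061, f(c) = 0.231447 > 0 → new bracket [0.749000, 2.244061]
step 2: c = 2.098584, f(c) = 0.039749 > 0 → new bracket [0.749000, 2.098584]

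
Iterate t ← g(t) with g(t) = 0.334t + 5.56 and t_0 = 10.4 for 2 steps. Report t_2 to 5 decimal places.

8.57722

t_1 = g(10.400000) = 9.033600
t_2 = g(9.033600) = 8.577222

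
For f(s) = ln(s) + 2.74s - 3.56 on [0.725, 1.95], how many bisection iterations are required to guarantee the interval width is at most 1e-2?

Initial width b − a = 1.95 − 0.725 = 1.225000.
After n steps the width is (b−a)/2^n; need (b−a)/2^n ≤ 1e-2.
So n ≥ log₂(1.225000/1e-2) = log₂(122.5000) ≈ 6.9366.
Hence n = 7.

7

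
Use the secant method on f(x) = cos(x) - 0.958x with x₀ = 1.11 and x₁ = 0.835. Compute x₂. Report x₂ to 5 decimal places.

Secant update: x_(k+1) = x_k − f(x_k)·(x_k − x_(k-1))/(f(x_k) − f(x_(k-1))).
f(x_0) = -0.618718, f(x_1) = -0.128752
x_2 = 0.835000 - (-0.128752)·(0.835000 - 1.110000)/(-0.128752 - (-0.618718)) = 0.762736; f(x_2) = -0.007753

0.76274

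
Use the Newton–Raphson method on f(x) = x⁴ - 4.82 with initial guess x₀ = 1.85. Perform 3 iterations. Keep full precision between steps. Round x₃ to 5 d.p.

1.48178

f'(x) = 4x³
x_0 = 1.850000: f = 6.893506, f' = 25.326500 → x_1 = 1.850000 - (6.893506)/(25.326500) = 1.577814
x_1 = 1.577814: f = 1.377603, f' = 15.711868 → x_2 = 1.577814 - (1.377603)/(15.711868) = 1.490135
x_2 = 1.490135: f = 0.110635, f' = 13.235402 → x_3 = 1.490135 - (0.110635)/(13.235402) = 1.481776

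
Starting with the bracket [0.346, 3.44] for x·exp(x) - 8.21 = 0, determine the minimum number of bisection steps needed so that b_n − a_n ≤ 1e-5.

19

Initial width b − a = 3.44 − 0.346 = 3.094000.
After n steps the width is (b−a)/2^n; need (b−a)/2^n ≤ 1e-5.
So n ≥ log₂(3.094000/1e-5) = log₂(309400.0000) ≈ 18.2391.
Hence n = 19.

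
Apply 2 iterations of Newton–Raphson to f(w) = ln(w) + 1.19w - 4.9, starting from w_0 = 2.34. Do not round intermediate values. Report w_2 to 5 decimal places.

3.15269

f'(w) = 1/w + 1.19
w_0 = 2.340000: f = -1.265249, f' = 1.617350 → w_1 = 2.340000 - (-1.265249)/(1.617350) = 3.122297
w_1 = 3.122297: f = -0.045897, f' = 1.510277 → w_2 = 3.122297 - (-0.045897)/(1.510277) = 3.152687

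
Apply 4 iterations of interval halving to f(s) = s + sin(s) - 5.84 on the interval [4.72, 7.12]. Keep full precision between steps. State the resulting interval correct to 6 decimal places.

[5.920000, 6.070000]

f(4.720000) = -2.119971, f(7.120000) = 2.022513 (opposite signs)
step 1: m = 5.920000, f(m) = -0.275254 < 0 → root in [5.920000, 7.120000]
step 2: m = 6.520000, f(m) = 0.914607 > 0 → root in [5.920000, 6.520000]
step 3: m = 6.220000, f(m) = 0.316857 > 0 → root in [5.920000, 6.220000]
step 4: m = 6.070000, f(m) = 0.018426 > 0 → root in [5.920000, 6.070000]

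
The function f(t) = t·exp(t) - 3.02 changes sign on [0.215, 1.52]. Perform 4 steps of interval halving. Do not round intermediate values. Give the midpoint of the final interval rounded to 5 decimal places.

f(0.215000) = -2.753430, f(1.520000) = 3.929782 (opposite signs)
step 1: m = 0.867500, f(m) = -0.954525 < 0 → root in [0.867500, 1.520000]
step 2: m = 1.193750, f(m) = 0.918696 > 0 → root in [0.867500, 1.193750]
step 3: m = 1.030625, f(m) = -0.131347 < 0 → root in [1.030625, 1.193750]
step 4: m = 1.112188, f(m) = 0.362166 > 0 → root in [1.030625, 1.112188]
Midpoint of [1.030625, 1.112188] = 1.071406

1.07141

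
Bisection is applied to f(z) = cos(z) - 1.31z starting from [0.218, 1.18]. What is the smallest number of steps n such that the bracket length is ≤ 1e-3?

Initial width b − a = 1.18 − 0.218 = 0.962000.
After n steps the width is (b−a)/2^n; need (b−a)/2^n ≤ 1e-3.
So n ≥ log₂(0.962000/1e-3) = log₂(962.0000) ≈ 9.9099.
Hence n = 10.

10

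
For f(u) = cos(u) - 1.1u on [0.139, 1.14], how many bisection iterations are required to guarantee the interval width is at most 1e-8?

27

Initial width b − a = 1.14 − 0.139 = 1.001000.
After n steps the width is (b−a)/2^n; need (b−a)/2^n ≤ 1e-8.
So n ≥ log₂(1.001000/1e-8) = log₂(100100000.0000) ≈ 26.5769.
Hence n = 27.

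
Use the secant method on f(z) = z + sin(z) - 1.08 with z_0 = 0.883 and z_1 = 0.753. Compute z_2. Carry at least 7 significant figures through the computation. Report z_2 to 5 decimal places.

0.54100

f(z_0) = 0.575647, f(z_1) = 0.356831
z_2 = 0.753000 - (0.356831)·(0.753000 - 0.883000)/(0.356831 - (0.575647)) = 0.541005; f(z_2) = -0.023998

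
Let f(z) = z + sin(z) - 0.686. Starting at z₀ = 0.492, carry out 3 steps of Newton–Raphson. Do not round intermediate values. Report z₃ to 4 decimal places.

Newton update: z ← z − f(z)/f'(z).
f'(z) = 1 + cos(z)
z_0 = 0.492000: f = 0.278390, f' = 1.881390 → z_1 = 0.492000 - (0.278390)/(1.881390) = 0.344030
z_1 = 0.344030: f = -0.004687, f' = 1.941403 → z_2 = 0.344030 - (-0.004687)/(1.941403) = 0.346444
z_2 = 0.346444: f = -0.000001, f' = 1.940586 → z_3 = 0.346444 - (-0.000001)/(1.940586) = 0.346444

0.3464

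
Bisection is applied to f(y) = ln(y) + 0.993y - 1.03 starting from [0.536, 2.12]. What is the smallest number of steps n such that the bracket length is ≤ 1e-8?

Initial width b − a = 2.12 − 0.536 = 1.584000.
After n steps the width is (b−a)/2^n; need (b−a)/2^n ≤ 1e-8.
So n ≥ log₂(1.584000/1e-8) = log₂(158400000.0000) ≈ 27.2390.
Hence n = 28.

28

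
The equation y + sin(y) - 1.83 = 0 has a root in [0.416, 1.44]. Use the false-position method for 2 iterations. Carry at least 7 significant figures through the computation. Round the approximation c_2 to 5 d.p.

1.00046

f(0.416000) = -1.009895, f(1.440000) = 0.601458
step 1: c = 1.057779, f(c) = 0.099046 > 0 → new bracket [0.416000, 1.057779]
step 2: c = 1.000458, f(c) = 0.012176 > 0 → new bracket [0.416000, 1.000458]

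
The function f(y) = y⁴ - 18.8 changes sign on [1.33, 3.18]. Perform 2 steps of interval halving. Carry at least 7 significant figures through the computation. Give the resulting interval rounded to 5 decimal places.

f(1.330000) = -15.670993, f(3.180000) = 83.460634 (opposite signs)
step 1: m = 2.255000, f(m) = 7.057479 > 0 → root in [1.330000, 2.255000]
step 2: m = 1.792500, f(m) = -8.476270 < 0 → root in [1.792500, 2.255000]

[1.79250, 2.25500]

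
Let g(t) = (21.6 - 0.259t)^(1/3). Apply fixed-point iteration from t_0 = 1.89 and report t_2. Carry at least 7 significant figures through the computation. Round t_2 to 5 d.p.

t_1 = g(1.890000) = 2.763754
t_2 = g(2.763754) = 2.753843

2.75384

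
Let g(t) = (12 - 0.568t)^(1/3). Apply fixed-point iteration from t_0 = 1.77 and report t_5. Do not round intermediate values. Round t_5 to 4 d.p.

2.2068

t_1 = g(1.770000) = 2.223619
t_2 = g(2.223619) = 2.206111
t_3 = g(2.206111) = 2.206792
t_4 = g(2.206792) = 2.206766
t_5 = g(2.206766) = 2.206767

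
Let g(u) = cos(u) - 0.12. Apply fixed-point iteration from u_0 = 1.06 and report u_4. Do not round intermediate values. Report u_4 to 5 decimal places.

0.72324

u_1 = g(1.060000) = 0.368872
u_2 = g(0.368872) = 0.812735
u_3 = g(0.812735) = 0.567515
u_4 = g(0.567515) = 0.723239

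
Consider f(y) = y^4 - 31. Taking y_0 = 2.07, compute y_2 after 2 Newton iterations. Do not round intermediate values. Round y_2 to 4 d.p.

f'(y) = 4y^3
y_0 = 2.070000: f = -12.639632, f' = 35.478972 → y_1 = 2.070000 - (-12.639632)/(35.478972) = 2.426257
y_1 = 2.426257: f = 3.653508, f' = 57.130812 → y_2 = 2.426257 - (3.653508)/(57.130812) = 2.362307

2.3623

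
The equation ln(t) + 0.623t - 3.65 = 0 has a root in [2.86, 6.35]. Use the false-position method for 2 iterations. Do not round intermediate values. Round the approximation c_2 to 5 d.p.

False-position update: c = (a·f(b) − b·f(a))/(f(b) − f(a)); replace the endpoint whose sign matches f(c).
f(2.860000) = -0.817398, f(6.350000) = 2.154505
step 1: c = 3.819897, f(c) = 0.070019 > 0 → new bracket [2.860000, 3.819897]
step 2: c = 3.744159, f(c) = 0.002808 > 0 → new bracket [2.860000, 3.744159]

3.74416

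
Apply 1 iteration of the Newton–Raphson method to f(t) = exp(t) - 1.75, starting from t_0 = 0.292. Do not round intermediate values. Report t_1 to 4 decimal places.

f'(t) = exp(t)
t_0 = 0.292000: f = -0.410897, f' = 1.339103 → t_1 = 0.292000 - (-0.410897)/(1.339103) = 0.598845

0.5988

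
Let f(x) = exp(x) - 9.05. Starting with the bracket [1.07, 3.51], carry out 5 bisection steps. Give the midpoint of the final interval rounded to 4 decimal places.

2.1756

f(1.070000) = -6.134621, f(3.510000) = 24.398268 (opposite signs)
step 1: m = 2.290000, f(m) = 0.824938 > 0 → root in [1.070000, 2.290000]
step 2: m = 1.680000, f(m) = -3.684444 < 0 → root in [1.680000, 2.290000]
step 3: m = 1.985000, f(m) = -1.770953 < 0 → root in [1.985000, 2.290000]
step 4: m = 2.137500, f(m) = -0.571784 < 0 → root in [2.137500, 2.290000]
step 5: m = 2.213750, f(m) = 0.099965 > 0 → root in [2.137500, 2.213750]
Midpoint of [2.137500, 2.213750] = 2.175625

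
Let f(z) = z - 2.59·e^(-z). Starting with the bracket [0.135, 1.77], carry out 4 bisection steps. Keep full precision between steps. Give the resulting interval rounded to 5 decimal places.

f(0.135000) = -2.127924, f(1.770000) = 1.328838 (opposite signs)
step 1: m = 0.952500, f(m) = -0.046658 < 0 → root in [0.952500, 1.770000]
step 2: m = 1.361250, f(m) = 0.697329 > 0 → root in [0.952500, 1.361250]
step 3: m = 1.156875, f(m) = 0.342405 > 0 → root in [0.952500, 1.156875]
step 4: m = 1.054688, f(m) = 0.152587 > 0 → root in [0.952500, 1.054688]

[0.95250, 1.05469]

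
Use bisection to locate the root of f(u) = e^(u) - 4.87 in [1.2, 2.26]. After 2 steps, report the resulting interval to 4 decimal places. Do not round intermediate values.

f(1.200000) = -1.549883, f(2.260000) = 4.713089 (opposite signs)
step 1: m = 1.730000, f(m) = 0.770654 > 0 → root in [1.200000, 1.730000]
step 2: m = 1.465000, f(m) = -0.542457 < 0 → root in [1.465000, 1.730000]

[1.4650, 1.7300]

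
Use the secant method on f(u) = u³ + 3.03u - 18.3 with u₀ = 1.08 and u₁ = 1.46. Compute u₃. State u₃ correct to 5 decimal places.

f(u_0) = -13.767888, f(u_1) = -10.764064
u_2 = 1.460000 - (-10.764064)·(1.460000 - 1.080000)/(-10.764064 - (-13.767888)) = 2.821712; f(u_2) = 12.716434
u_3 = 2.821712 - (12.716434)·(2.821712 - 1.460000)/(12.716434 - (-10.764064)) = 2.084244; f(u_3) = -2.930633

2.08424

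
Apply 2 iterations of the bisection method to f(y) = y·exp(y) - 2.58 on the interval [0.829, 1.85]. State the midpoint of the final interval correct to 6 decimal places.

0.956625

f(0.829000) = -0.680739, f(1.850000) = 9.185666 (opposite signs)
step 1: m = 1.339500, f(m) = 2.533052 > 0 → root in [0.829000, 1.339500]
step 2: m = 1.084250, f(m) = 0.626367 > 0 → root in [0.829000, 1.084250]
Midpoint of [0.829000, 1.084250] = 0.956625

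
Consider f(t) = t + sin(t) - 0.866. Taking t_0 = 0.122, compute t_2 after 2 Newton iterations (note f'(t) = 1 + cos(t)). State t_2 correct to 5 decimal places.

0.44003

t_0 = 0.122000: f = -0.622302, f' = 1.992567 → t_1 = 0.122000 - (-0.622302)/(1.992567) = 0.434312
t_1 = 0.434312: f = -0.010902, f' = 1.907160 → t_2 = 0.434312 - (-0.010902)/(1.907160) = 0.440028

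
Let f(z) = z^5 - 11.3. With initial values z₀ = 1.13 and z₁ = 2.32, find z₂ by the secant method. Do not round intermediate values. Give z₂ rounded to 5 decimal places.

f(z_0) = -9.457565, f(z_1) = 55.910933
z_2 = 2.320000 - (55.910933)·(2.320000 - 1.130000)/(55.910933 - (-9.457565)) = 1.302170; f(z_2) = -7.555976

1.30217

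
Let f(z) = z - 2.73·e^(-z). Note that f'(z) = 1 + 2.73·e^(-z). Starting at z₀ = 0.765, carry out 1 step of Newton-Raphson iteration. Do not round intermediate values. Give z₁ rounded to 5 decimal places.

0.98759

z_0 = 0.765000: f = -0.505362, f' = 2.270362 → z_1 = 0.765000 - (-0.505362)/(2.270362) = 0.987591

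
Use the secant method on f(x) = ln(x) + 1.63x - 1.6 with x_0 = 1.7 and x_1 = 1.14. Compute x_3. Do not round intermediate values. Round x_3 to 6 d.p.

f(x_0) = 1.701628, f(x_1) = 0.389228
x_2 = 1.140000 - (0.389228)·(1.140000 - 1.700000)/(0.389228 - (1.701628)) = 0.973917; f(x_2) = -0.038945
x_3 = 0.973917 - (-0.038945)·(0.973917 - 1.140000)/(-0.038945 - (0.389228)) = 0.989023; f(x_3) = 0.001070

0.989023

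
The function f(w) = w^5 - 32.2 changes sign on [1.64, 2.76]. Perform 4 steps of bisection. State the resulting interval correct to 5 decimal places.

f(1.640000) = -20.336325, f(2.760000) = 127.956810 (opposite signs)
step 1: m = 2.200000, f(m) = 19.336320 > 0 → root in [1.640000, 2.200000]
step 2: m = 1.920000, f(m) = -6.108074 < 0 → root in [1.920000, 2.200000]
step 3: m = 2.060000, f(m) = 4.896770 > 0 → root in [1.920000, 2.060000]
step 4: m = 1.990000, f(m) = -0.992040 < 0 → root in [1.990000, 2.060000]

[1.99000, 2.06000]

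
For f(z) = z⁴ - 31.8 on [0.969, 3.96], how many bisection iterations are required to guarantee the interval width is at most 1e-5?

Initial width b − a = 3.96 − 0.969 = 2.991000.
After n steps the width is (b−a)/2^n; need (b−a)/2^n ≤ 1e-5.
So n ≥ log₂(2.991000/1e-5) = log₂(299100.0000) ≈ 18.1903.
Hence n = 19.

19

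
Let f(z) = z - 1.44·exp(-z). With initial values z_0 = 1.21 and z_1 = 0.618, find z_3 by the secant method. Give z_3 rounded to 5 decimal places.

f(z_0) = 0.780596, f(z_1) = -0.158191
z_2 = 0.618000 - (-0.158191)·(0.618000 - 1.210000)/(-0.158191 - (0.780596)) = 0.717755; f(z_2) = 0.015257
z_3 = 0.717755 - (0.015257)·(0.717755 - 0.618000)/(0.015257 - (-0.158191)) = 0.708981; f(z_3) = 0.000291

0.70898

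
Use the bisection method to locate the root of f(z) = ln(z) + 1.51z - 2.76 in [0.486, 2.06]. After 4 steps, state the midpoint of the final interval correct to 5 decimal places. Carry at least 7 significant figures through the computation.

1.51894

f(0.486000) = -2.747687, f(2.060000) = 1.073306 (opposite signs)
step 1: m = 1.273000, f(m) = -0.596394 < 0 → root in [1.273000, 2.060000]
step 2: m = 1.666500, f(m) = 0.267141 > 0 → root in [1.273000, 1.666500]
step 3: m = 1.469750, f(m) = -0.155585 < 0 → root in [1.469750, 1.666500]
step 4: m = 1.568125, f(m) = 0.057749 > 0 → root in [1.469750, 1.568125]
Midpoint of [1.469750, 1.568125] = 1.518938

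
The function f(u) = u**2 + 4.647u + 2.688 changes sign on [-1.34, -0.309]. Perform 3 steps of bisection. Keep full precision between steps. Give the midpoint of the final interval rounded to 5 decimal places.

f(-1.340000) = -1.743380, f(-0.309000) = 1.347558 (opposite signs)
step 1: m = -0.824500, f(m) = -0.463651 < 0 → root in [-0.824500, -0.309000]
step 2: m = -0.566750, f(m) = 0.375518 > 0 → root in [-0.824500, -0.566750]
step 3: m = -0.695625, f(m) = -0.060675 < 0 → root in [-0.695625, -0.566750]
Midpoint of [-0.695625, -0.566750] = -0.631188

-0.63119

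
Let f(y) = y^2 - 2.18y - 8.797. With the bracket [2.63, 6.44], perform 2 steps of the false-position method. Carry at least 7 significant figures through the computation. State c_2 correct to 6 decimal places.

f(2.630000) = -7.613500, f(6.440000) = 18.637400
step 1: c = 3.735007, f(c) = -2.989037 < 0 → new bracket [3.735007, 6.440000]
step 2: c = 4.108870, f(c) = -0.871523 < 0 → new bracket [4.108870, 6.440000]

4.108870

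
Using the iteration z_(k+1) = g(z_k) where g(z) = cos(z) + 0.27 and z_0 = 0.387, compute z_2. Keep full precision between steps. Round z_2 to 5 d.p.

0.63604

z_1 = g(0.387000) = 1.196045
z_2 = g(1.196045) = 0.636041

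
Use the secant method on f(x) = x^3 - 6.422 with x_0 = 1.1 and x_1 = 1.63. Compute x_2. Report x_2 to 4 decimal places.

1.9995

Secant update: x_(k+1) = x_k − f(x_k)·(x_k − x_(k-1))/(f(x_k) − f(x_(k-1))).
f(x_0) = -5.091000, f(x_1) = -2.091253
x_2 = 1.630000 - (-2.091253)·(1.630000 - 1.100000)/(-2.091253 - (-5.091000)) = 1.999486; f(x_2) = 1.571832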